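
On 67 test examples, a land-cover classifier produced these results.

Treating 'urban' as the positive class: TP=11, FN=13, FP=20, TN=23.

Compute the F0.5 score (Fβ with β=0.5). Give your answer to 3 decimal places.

Fβ = (1+β²)·TP / ((1+β²)·TP + β²·FN + FP), with β²=1/4
= 1.25·11 / (1.25·11 + 0.25·13 + 20) = 0.372

0.372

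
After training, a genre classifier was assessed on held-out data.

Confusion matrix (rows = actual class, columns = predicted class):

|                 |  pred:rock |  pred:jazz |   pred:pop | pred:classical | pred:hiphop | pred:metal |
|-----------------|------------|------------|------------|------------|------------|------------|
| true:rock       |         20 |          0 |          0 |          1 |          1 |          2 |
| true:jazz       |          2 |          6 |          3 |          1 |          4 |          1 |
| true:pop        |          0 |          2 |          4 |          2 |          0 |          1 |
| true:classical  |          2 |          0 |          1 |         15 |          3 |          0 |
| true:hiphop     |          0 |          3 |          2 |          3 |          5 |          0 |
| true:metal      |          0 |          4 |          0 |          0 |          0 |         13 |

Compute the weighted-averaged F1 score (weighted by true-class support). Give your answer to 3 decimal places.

Per-class F1 score (2·TP/(2·TP+FP+FN)):
  rock: TP=20, FP=2+0+2+0+0=4, FN=0+0+1+1+2=4 → 40/48 = 0.8333
  jazz: TP=6, FP=0+2+0+3+4=9, FN=2+3+1+4+1=11 → 12/32 = 0.3750
  pop: TP=4, FP=0+3+1+2+0=6, FN=0+2+2+0+1=5 → 8/19 = 0.4211
  classical: TP=15, FP=1+1+2+3+0=7, FN=2+0+1+3+0=6 → 30/43 = 0.6977
  hiphop: TP=5, FP=1+4+0+3+0=8, FN=0+3+2+3+0=8 → 10/26 = 0.3846
  metal: TP=13, FP=2+1+1+0+0=4, FN=0+4+0+0+0=4 → 26/34 = 0.7647
Weighted-F1 score = Σ (supportᵢ/N)·F1 scoreᵢ with N=101: (24/101)·0.8333 + (17/101)·0.3750 + (9/101)·0.4211 + (21/101)·0.6977 + (13/101)·0.3846 + (17/101)·0.7647 = 0.622

0.622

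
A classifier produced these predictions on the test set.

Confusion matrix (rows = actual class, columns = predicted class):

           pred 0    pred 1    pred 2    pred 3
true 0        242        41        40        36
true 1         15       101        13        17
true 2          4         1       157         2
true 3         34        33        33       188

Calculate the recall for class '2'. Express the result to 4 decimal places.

0.9573

recall = TP/(TP+FN).
2: TP=157, FN=4+1+2=7 → 157/164 = 0.95732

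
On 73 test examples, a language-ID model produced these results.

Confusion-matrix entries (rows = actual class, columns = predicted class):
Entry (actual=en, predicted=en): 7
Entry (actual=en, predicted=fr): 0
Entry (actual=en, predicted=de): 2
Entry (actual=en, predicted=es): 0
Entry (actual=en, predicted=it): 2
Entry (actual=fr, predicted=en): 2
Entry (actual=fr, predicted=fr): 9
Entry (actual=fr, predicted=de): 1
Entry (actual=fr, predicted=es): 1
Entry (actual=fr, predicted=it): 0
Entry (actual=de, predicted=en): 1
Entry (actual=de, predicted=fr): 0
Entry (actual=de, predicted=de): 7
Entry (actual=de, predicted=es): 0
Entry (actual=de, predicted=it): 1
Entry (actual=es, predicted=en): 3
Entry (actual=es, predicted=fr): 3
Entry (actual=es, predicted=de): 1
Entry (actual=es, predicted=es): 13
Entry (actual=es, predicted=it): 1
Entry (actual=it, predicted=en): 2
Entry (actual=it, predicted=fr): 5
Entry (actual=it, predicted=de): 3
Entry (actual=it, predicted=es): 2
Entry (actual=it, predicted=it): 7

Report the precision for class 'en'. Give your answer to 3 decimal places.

Take TP from the diagonal, FP from the rest of the 'en' prediction marginal, FN from the rest of the 'en' actual marginal.
precision = TP/(TP+FP).
en: TP=7, FP=2+1+3+2=8 → 7/15 = 0.4667

0.467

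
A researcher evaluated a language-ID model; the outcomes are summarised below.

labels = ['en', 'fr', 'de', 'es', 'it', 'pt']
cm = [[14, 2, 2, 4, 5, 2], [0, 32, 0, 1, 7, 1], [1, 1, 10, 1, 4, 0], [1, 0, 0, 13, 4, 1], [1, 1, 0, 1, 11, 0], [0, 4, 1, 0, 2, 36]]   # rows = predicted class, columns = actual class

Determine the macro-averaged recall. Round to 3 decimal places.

0.713

Per-class recall (TP/(TP+FN)):
  en: TP=14, FN=0+1+1+1+0=3 → 14/17 = 0.8235
  fr: TP=32, FN=2+1+0+1+4=8 → 32/40 = 0.8000
  de: TP=10, FN=2+0+0+0+1=3 → 10/13 = 0.7692
  es: TP=13, FN=4+1+1+1+0=7 → 13/20 = 0.6500
  it: TP=11, FN=5+7+4+4+2=22 → 11/33 = 0.3333
  pt: TP=36, FN=2+1+0+1+0=4 → 36/40 = 0.9000
Macro-recall = mean = (0.8235 + 0.8000 + 0.7692 + 0.6500 + 0.3333 + 0.9000) / 6 = 0.713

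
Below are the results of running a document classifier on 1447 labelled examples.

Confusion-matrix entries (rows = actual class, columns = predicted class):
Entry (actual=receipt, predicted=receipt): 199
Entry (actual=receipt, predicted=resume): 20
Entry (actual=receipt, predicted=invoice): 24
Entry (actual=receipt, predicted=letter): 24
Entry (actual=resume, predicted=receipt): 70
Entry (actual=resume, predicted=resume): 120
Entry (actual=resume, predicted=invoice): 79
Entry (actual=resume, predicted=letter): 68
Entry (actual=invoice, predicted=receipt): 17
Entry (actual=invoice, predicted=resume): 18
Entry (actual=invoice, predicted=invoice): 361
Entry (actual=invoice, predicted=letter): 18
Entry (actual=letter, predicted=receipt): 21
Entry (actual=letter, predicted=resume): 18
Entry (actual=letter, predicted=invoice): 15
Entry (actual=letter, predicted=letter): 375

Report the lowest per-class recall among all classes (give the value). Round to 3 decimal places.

0.356

Per-class recall (TP/(TP+FN)):
  receipt: TP=199, FN=20+24+24=68 → 199/267 = 0.7453
  resume: TP=120, FN=70+79+68=217 → 120/337 = 0.3561
  invoice: TP=361, FN=17+18+18=53 → 361/414 = 0.8720
  letter: TP=375, FN=21+18+15=54 → 375/429 = 0.8741
Lowest is class 'resume' with recall = 0.356.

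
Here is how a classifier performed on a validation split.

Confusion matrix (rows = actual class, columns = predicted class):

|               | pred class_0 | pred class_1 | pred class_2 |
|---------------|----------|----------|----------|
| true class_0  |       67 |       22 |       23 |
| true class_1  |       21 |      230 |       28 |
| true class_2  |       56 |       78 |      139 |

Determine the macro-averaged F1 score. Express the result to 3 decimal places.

0.626

Per-class F1 score (2·TP/(2·TP+FP+FN)):
  class_0: TP=67, FP=21+56=77, FN=22+23=45 → 134/256 = 0.5234
  class_1: TP=230, FP=22+78=100, FN=21+28=49 → 460/609 = 0.7553
  class_2: TP=139, FP=23+28=51, FN=56+78=134 → 278/463 = 0.6004
Macro-F1 score = mean = (0.5234 + 0.7553 + 0.6004) / 3 = 0.626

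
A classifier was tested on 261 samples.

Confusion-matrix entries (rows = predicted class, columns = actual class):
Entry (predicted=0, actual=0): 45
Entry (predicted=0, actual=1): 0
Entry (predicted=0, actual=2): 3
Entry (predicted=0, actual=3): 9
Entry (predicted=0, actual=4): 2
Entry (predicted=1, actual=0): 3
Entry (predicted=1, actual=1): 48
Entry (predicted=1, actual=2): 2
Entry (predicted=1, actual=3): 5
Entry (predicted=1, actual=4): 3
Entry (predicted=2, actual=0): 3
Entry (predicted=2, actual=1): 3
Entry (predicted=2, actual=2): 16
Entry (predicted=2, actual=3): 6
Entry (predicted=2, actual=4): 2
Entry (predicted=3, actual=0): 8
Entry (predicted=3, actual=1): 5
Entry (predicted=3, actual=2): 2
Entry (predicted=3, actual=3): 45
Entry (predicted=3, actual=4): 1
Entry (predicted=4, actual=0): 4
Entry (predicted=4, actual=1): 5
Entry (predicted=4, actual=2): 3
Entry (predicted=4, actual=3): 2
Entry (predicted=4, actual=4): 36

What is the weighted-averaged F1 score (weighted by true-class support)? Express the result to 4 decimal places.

Per-class F1 score (2·TP/(2·TP+FP+FN)):
  0: TP=45, FP=0+3+9+2=14, FN=3+3+8+4=18 → 90/122 = 0.73770
  1: TP=48, FP=3+2+5+3=13, FN=0+3+5+5=13 → 96/122 = 0.78689
  2: TP=16, FP=3+3+6+2=14, FN=3+2+2+3=10 → 32/56 = 0.57143
  3: TP=45, FP=8+5+2+1=16, FN=9+5+6+2=22 → 90/128 = 0.70313
  4: TP=36, FP=4+5+3+2=14, FN=2+3+2+1=8 → 72/94 = 0.76596
Weighted-F1 score = Σ (supportᵢ/N)·F1 scoreᵢ with N=261: (63/261)·0.73770 + (61/261)·0.78689 + (26/261)·0.57143 + (67/261)·0.70313 + (44/261)·0.76596 = 0.7285

0.7285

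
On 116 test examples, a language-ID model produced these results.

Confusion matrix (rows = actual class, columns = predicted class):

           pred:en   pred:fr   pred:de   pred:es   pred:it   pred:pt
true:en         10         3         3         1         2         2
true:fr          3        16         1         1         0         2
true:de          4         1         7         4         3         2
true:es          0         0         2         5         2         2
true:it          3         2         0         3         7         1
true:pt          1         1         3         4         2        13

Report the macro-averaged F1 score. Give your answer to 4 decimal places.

Per-class F1 score (2·TP/(2·TP+FP+FN)):
  en: TP=10, FP=3+4+0+3+1=11, FN=3+3+1+2+2=11 → 20/42 = 0.47619
  fr: TP=16, FP=3+1+0+2+1=7, FN=3+1+1+0+2=7 → 32/46 = 0.69565
  de: TP=7, FP=3+1+2+0+3=9, FN=4+1+4+3+2=14 → 14/37 = 0.37838
  es: TP=5, FP=1+1+4+3+4=13, FN=0+0+2+2+2=6 → 10/29 = 0.34483
  it: TP=7, FP=2+0+3+2+2=9, FN=3+2+0+3+1=9 → 14/32 = 0.43750
  pt: TP=13, FP=2+2+2+2+1=9, FN=1+1+3+4+2=11 → 26/46 = 0.56522
Macro-F1 score = mean = (0.47619 + 0.69565 + 0.37838 + 0.34483 + 0.43750 + 0.56522) / 6 = 0.4830

0.4830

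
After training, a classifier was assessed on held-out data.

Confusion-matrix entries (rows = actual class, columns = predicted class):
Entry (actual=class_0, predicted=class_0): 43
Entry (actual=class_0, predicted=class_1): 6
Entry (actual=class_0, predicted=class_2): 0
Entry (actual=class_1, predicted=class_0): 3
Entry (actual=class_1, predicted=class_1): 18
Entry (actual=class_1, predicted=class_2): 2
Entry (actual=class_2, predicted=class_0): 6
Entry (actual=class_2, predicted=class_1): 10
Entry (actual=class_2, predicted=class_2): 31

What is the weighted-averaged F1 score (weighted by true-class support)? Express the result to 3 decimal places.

Per-class F1 score (2·TP/(2·TP+FP+FN)):
  class_0: TP=43, FP=3+6=9, FN=6+0=6 → 86/101 = 0.8515
  class_1: TP=18, FP=6+10=16, FN=3+2=5 → 36/57 = 0.6316
  class_2: TP=31, FP=0+2=2, FN=6+10=16 → 62/80 = 0.7750
Weighted-F1 score = Σ (supportᵢ/N)·F1 scoreᵢ with N=119: (49/119)·0.8515 + (23/119)·0.6316 + (47/119)·0.7750 = 0.779

0.779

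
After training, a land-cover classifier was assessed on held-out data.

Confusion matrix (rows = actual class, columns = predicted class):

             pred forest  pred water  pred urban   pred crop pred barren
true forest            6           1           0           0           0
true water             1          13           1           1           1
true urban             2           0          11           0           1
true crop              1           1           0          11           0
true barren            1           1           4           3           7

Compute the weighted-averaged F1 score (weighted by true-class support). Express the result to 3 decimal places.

0.709

Per-class F1 score (2·TP/(2·TP+FP+FN)):
  forest: TP=6, FP=1+2+1+1=5, FN=1+0+0+0=1 → 12/18 = 0.6667
  water: TP=13, FP=1+0+1+1=3, FN=1+1+1+1=4 → 26/33 = 0.7879
  urban: TP=11, FP=0+1+0+4=5, FN=2+0+0+1=3 → 22/30 = 0.7333
  crop: TP=11, FP=0+1+0+3=4, FN=1+1+0+0=2 → 22/28 = 0.7857
  barren: TP=7, FP=0+1+1+0=2, FN=1+1+4+3=9 → 14/25 = 0.5600
Weighted-F1 score = Σ (supportᵢ/N)·F1 scoreᵢ with N=67: (7/67)·0.6667 + (17/67)·0.7879 + (14/67)·0.7333 + (13/67)·0.7857 + (16/67)·0.5600 = 0.709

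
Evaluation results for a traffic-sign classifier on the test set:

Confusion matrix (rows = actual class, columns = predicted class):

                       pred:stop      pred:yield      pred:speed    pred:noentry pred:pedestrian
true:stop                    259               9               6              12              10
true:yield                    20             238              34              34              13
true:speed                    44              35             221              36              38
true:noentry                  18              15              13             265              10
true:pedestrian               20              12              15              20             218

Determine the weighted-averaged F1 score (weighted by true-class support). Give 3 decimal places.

0.740

Per-class F1 score (2·TP/(2·TP+FP+FN)):
  stop: TP=259, FP=20+44+18+20=102, FN=9+6+12+10=37 → 518/657 = 0.7884
  yield: TP=238, FP=9+35+15+12=71, FN=20+34+34+13=101 → 476/648 = 0.7346
  speed: TP=221, FP=6+34+13+15=68, FN=44+35+36+38=153 → 442/663 = 0.6667
  noentry: TP=265, FP=12+34+36+20=102, FN=18+15+13+10=56 → 530/688 = 0.7703
  pedestrian: TP=218, FP=10+13+38+10=71, FN=20+12+15+20=67 → 436/574 = 0.7596
Weighted-F1 score = Σ (supportᵢ/N)·F1 scoreᵢ with N=1615: (296/1615)·0.7884 + (339/1615)·0.7346 + (374/1615)·0.6667 + (321/1615)·0.7703 + (285/1615)·0.7596 = 0.740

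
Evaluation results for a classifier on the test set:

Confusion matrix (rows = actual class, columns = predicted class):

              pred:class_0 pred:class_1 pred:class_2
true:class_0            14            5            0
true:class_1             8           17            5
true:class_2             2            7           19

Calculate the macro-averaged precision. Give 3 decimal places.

0.654

Per-class precision (TP/(TP+FP)):
  class_0: TP=14, FP=8+2=10 → 14/24 = 0.5833
  class_1: TP=17, FP=5+7=12 → 17/29 = 0.5862
  class_2: TP=19, FP=0+5=5 → 19/24 = 0.7917
Macro-precision = mean = (0.5833 + 0.5862 + 0.7917) / 3 = 0.654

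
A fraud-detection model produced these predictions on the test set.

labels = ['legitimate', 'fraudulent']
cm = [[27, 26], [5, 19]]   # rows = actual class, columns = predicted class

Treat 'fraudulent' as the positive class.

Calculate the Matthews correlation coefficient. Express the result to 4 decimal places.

0.2830

MCC = (TP·TN − FP·FN) / √((TP+FP)(TP+FN)(TN+FP)(TN+FN))
Numerator = 19·27 − 26·5 = 383
Denominator = √(45·24·53·32) = √1831680 = 1353.3957
MCC = 383 / 1353.3957 = 0.2830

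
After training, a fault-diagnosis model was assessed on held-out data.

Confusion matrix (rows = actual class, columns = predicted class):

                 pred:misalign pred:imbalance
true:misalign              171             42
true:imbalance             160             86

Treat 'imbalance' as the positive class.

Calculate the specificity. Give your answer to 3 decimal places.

0.803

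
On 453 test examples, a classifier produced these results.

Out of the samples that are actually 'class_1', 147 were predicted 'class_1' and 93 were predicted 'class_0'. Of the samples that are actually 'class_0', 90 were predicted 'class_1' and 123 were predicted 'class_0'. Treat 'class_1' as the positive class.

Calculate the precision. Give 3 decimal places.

Precision = TP/(TP+FP) = 147/(147+90) = 147/237 = 0.620

0.620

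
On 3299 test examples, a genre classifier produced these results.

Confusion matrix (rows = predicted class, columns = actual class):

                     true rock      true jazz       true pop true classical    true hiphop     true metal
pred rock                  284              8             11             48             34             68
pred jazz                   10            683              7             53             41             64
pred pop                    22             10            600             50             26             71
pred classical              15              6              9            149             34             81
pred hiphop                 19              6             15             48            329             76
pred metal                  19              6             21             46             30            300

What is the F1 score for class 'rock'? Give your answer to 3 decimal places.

0.691

Take TP from the diagonal, FP from the rest of the 'rock' prediction marginal, FN from the rest of the 'rock' actual marginal.
F1 score = 2·TP/(2·TP+FP+FN).
rock: TP=284, FP=8+11+48+34+68=169, FN=10+22+15+19+19=85 → 568/822 = 0.6910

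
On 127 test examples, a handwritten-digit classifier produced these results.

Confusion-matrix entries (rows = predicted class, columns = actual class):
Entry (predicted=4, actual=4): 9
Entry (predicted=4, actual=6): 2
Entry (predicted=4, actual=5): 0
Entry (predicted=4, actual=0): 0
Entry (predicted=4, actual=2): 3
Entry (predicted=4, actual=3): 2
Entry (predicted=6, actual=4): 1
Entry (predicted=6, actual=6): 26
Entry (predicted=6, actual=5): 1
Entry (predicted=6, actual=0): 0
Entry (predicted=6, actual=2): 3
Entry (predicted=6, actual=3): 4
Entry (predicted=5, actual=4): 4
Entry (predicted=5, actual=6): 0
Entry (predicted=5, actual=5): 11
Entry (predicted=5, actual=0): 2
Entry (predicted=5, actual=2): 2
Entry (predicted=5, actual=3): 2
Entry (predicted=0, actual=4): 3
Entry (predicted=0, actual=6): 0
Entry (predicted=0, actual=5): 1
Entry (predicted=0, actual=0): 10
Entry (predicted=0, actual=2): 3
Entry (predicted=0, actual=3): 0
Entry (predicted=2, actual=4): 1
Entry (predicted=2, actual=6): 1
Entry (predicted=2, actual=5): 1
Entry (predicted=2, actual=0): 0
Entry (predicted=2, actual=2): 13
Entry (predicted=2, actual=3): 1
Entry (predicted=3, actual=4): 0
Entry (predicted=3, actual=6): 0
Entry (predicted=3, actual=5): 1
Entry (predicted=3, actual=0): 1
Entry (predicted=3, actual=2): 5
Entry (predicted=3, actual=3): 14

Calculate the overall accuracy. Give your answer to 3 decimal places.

0.654

Accuracy = trace / total = (9+26+11+10+13+14=83) / 127 = 83/127 = 0.654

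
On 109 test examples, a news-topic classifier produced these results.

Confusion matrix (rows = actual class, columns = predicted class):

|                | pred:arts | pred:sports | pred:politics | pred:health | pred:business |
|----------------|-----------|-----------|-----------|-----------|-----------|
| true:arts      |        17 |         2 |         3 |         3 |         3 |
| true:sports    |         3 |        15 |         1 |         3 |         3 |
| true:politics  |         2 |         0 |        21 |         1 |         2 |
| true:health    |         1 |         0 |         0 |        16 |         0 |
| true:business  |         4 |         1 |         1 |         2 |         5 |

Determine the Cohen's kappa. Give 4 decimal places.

0.5944

Observed agreement pₒ = trace/N = 74/109 = 0.67890
Expected agreement pₑ = Σ (rowᵢ·colᵢ)/N² = (28·27 + 25·18 + 26·26 + 17·25 + 13·13)/109² = 0.20840
κ = (pₒ − pₑ)/(1 − pₑ) = (0.67890 − 0.20840)/(1 − 0.20840) = 0.5944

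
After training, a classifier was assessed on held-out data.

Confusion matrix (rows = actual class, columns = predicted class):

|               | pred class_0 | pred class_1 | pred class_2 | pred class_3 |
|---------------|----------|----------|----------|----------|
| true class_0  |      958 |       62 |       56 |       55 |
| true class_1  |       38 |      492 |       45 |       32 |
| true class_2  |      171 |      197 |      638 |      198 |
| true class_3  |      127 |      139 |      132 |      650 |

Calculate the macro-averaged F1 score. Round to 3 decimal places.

0.679

Per-class F1 score (2·TP/(2·TP+FP+FN)):
  class_0: TP=958, FP=38+171+127=336, FN=62+56+55=173 → 1916/2425 = 0.7901
  class_1: TP=492, FP=62+197+139=398, FN=38+45+32=115 → 984/1497 = 0.6573
  class_2: TP=638, FP=56+45+132=233, FN=171+197+198=566 → 1276/2075 = 0.6149
  class_3: TP=650, FP=55+32+198=285, FN=127+139+132=398 → 1300/1983 = 0.6556
Macro-F1 score = mean = (0.7901 + 0.6573 + 0.6149 + 0.6556) / 4 = 0.679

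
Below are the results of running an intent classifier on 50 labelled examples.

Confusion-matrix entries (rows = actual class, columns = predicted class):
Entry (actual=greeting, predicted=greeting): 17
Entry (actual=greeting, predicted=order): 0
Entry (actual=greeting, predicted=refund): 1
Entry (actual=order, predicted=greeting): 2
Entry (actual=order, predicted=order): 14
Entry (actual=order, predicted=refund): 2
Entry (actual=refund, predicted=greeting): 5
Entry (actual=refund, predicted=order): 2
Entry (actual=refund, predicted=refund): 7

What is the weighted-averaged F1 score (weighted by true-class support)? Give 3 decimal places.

0.751

Per-class F1 score (2·TP/(2·TP+FP+FN)):
  greeting: TP=17, FP=2+5=7, FN=0+1=1 → 34/42 = 0.8095
  order: TP=14, FP=0+2=2, FN=2+2=4 → 28/34 = 0.8235
  refund: TP=7, FP=1+2=3, FN=5+2=7 → 14/24 = 0.5833
Weighted-F1 score = Σ (supportᵢ/N)·F1 scoreᵢ with N=50: (18/50)·0.8095 + (18/50)·0.8235 + (14/50)·0.5833 = 0.751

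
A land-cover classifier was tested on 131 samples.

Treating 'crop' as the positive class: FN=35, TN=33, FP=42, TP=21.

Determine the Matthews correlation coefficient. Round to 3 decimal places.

-0.183

MCC = (TP·TN − FP·FN) / √((TP+FP)(TP+FN)(TN+FP)(TN+FN))
Numerator = 21·33 − 42·35 = -777
Denominator = √(63·56·75·68) = √17992800 = 4241.7921
MCC = -777 / 4241.7921 = -0.183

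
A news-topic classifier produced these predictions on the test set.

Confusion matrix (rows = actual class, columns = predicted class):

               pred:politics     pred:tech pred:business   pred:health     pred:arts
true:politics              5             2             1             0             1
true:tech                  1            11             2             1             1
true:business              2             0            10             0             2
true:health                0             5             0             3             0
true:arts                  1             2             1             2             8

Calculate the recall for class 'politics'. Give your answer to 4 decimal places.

0.5556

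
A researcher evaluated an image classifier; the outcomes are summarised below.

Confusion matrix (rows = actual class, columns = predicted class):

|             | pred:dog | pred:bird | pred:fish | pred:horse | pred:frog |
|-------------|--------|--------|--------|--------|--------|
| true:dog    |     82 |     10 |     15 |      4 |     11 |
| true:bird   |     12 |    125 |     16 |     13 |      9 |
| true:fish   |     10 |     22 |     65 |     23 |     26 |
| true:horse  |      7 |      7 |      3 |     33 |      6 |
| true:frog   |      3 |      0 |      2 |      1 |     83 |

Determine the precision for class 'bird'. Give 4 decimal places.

Take TP from the diagonal, FP from the rest of the 'bird' prediction marginal, FN from the rest of the 'bird' actual marginal.
precision = TP/(TP+FP).
bird: TP=125, FP=10+22+7+0=39 → 125/164 = 0.76220

0.7622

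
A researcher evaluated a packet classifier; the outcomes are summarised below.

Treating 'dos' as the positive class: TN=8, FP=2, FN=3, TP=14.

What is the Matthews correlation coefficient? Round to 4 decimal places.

0.6128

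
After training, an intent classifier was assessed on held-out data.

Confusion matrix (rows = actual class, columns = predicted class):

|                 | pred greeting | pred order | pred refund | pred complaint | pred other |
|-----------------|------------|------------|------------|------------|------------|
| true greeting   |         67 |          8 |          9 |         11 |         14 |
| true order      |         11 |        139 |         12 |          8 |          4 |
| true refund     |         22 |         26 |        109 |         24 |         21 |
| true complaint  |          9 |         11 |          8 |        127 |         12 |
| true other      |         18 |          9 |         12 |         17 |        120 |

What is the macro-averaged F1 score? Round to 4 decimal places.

0.6708

Per-class F1 score (2·TP/(2·TP+FP+FN)):
  greeting: TP=67, FP=11+22+9+18=60, FN=8+9+11+14=42 → 134/236 = 0.56780
  order: TP=139, FP=8+26+11+9=54, FN=11+12+8+4=35 → 278/367 = 0.75749
  refund: TP=109, FP=9+12+8+12=41, FN=22+26+24+21=93 → 218/352 = 0.61932
  complaint: TP=127, FP=11+8+24+17=60, FN=9+11+8+12=40 → 254/354 = 0.71751
  other: TP=120, FP=14+4+21+12=51, FN=18+9+12+17=56 → 240/347 = 0.69164
Macro-F1 score = mean = (0.56780 + 0.75749 + 0.61932 + 0.71751 + 0.69164) / 5 = 0.6708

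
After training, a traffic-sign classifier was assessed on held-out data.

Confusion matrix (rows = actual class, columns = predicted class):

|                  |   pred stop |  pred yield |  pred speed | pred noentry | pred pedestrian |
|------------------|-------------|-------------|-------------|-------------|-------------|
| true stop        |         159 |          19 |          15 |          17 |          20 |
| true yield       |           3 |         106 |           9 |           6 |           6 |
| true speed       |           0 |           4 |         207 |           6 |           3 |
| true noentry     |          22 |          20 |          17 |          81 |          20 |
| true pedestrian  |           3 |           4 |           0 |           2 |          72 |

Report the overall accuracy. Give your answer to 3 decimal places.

0.761

Accuracy = trace / total = (159+106+207+81+72=625) / 821 = 625/821 = 0.761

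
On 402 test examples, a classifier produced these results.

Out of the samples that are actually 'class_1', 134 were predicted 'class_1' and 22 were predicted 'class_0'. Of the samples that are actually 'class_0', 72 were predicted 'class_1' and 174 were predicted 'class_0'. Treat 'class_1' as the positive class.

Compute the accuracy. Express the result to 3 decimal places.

0.766

Accuracy = (TP+TN)/N = (134+174)/402 = 0.766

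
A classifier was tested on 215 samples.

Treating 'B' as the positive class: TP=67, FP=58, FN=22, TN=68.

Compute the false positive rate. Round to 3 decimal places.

0.460

FPR = FP/(FP+TN) = 58/(58+68) = 0.460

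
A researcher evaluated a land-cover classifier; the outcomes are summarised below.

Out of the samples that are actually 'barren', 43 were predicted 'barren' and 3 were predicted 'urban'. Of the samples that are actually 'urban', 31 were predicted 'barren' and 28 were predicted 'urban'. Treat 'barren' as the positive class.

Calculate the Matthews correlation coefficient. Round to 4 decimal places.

0.4453

MCC = (TP·TN − FP·FN) / √((TP+FP)(TP+FN)(TN+FP)(TN+FN))
Numerator = 43·28 − 31·3 = 1111
Denominator = √(74·46·59·31) = √6225916 = 2495.1786
MCC = 1111 / 2495.1786 = 0.4453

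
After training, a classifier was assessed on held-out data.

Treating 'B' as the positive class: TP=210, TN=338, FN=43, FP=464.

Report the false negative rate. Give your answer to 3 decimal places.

0.170

FNR = FN/(FN+TP) = 43/(43+210) = 0.170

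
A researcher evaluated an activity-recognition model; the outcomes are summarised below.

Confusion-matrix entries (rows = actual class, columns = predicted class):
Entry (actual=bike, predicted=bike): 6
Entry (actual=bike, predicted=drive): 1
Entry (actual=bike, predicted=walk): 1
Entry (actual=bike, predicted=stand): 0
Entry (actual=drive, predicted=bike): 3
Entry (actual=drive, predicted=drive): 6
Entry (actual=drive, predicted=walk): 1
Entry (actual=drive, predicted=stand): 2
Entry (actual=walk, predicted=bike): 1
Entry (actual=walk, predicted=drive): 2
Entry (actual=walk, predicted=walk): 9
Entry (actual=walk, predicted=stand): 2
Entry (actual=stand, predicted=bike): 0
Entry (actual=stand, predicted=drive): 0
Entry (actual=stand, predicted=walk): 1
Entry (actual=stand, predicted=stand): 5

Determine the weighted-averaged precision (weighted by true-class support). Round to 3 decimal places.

Per-class precision (TP/(TP+FP)):
  bike: TP=6, FP=3+1+0=4 → 6/10 = 0.6000
  drive: TP=6, FP=1+2+0=3 → 6/9 = 0.6667
  walk: TP=9, FP=1+1+1=3 → 9/12 = 0.7500
  stand: TP=5, FP=0+2+2=4 → 5/9 = 0.5556
Weighted-precision = Σ (supportᵢ/N)·precisionᵢ with N=40: (8/40)·0.6000 + (12/40)·0.6667 + (14/40)·0.7500 + (6/40)·0.5556 = 0.666

0.666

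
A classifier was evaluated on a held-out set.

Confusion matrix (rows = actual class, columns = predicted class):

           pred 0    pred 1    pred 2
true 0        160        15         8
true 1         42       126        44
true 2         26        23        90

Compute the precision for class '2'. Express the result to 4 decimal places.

0.6338

One-vs-rest for '2': TP = diagonal; FP = other classes predicted '2'; FN = '2' predicted as other.
precision = TP/(TP+FP).
2: TP=90, FP=8+44=52 → 90/142 = 0.63380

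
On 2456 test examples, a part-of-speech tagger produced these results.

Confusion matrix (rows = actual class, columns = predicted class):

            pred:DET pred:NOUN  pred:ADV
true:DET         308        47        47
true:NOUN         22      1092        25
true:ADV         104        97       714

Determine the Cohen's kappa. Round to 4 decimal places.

0.7748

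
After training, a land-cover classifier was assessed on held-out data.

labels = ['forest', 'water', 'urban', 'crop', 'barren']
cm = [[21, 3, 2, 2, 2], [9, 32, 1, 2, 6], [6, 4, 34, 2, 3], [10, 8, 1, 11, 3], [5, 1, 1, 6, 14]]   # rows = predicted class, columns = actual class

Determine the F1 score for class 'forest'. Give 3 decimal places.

One-vs-rest for 'forest': TP = diagonal; FP = other classes predicted 'forest'; FN = 'forest' predicted as other.
F1 score = 2·TP/(2·TP+FP+FN).
forest: TP=21, FP=3+2+2+2=9, FN=9+6+10+5=30 → 42/81 = 0.5185

0.519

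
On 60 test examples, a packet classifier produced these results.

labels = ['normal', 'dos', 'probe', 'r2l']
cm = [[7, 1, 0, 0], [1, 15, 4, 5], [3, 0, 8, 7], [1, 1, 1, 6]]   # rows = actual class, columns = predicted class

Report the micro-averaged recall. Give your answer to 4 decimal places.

Micro-averaging pools counts across classes: ΣTP=36, ΣFP=24, ΣFN=24.
Micro-recall = TP/(TP+FN) on pooled counts = 0.6000 (equals overall accuracy in single-label multiclass).

0.6000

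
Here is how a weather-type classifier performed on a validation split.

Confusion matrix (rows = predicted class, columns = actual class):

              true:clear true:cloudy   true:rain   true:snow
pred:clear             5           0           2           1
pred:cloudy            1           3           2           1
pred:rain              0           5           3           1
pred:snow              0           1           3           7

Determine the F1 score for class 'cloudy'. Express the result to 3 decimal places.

0.375

F1 score = 2·TP/(2·TP+FP+FN).
cloudy: TP=3, FP=1+2+1=4, FN=0+5+1=6 → 6/16 = 0.3750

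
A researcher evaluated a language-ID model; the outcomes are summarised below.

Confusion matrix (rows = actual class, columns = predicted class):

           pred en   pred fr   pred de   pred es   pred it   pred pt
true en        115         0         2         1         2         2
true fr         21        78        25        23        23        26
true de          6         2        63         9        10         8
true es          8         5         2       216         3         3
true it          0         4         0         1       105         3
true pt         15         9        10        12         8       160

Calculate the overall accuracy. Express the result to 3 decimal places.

0.752

Accuracy = trace / total = (115+78+63+216+105+160=737) / 980 = 737/980 = 0.752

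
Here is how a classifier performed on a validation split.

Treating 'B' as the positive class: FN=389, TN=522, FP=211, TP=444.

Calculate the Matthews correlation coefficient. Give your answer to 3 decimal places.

MCC = (TP·TN − FP·FN) / √((TP+FP)(TP+FN)(TN+FP)(TN+FN))
Numerator = 444·522 − 211·389 = 149689
Denominator = √(655·833·733·911) = √364341509245 = 603607.0818
MCC = 149689 / 603607.0818 = 0.248

0.248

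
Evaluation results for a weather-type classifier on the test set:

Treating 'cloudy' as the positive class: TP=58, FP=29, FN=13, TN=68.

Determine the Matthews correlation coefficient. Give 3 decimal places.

0.512

MCC = (TP·TN − FP·FN) / √((TP+FP)(TP+FN)(TN+FP)(TN+FN))
Numerator = 58·68 − 29·13 = 3567
Denominator = √(87·71·97·81) = √48532689 = 6966.5407
MCC = 3567 / 6966.5407 = 0.512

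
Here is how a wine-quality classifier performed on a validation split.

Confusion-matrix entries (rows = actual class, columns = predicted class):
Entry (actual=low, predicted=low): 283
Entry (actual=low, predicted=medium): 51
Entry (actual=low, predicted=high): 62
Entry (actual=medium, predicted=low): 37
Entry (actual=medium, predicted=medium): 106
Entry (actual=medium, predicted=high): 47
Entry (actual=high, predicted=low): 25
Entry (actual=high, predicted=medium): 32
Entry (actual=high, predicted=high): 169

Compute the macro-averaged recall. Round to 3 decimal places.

Per-class recall (TP/(TP+FN)):
  low: TP=283, FN=51+62=113 → 283/396 = 0.7146
  medium: TP=106, FN=37+47=84 → 106/190 = 0.5579
  high: TP=169, FN=25+32=57 → 169/226 = 0.7478
Macro-recall = mean = (0.7146 + 0.5579 + 0.7478) / 3 = 0.673

0.673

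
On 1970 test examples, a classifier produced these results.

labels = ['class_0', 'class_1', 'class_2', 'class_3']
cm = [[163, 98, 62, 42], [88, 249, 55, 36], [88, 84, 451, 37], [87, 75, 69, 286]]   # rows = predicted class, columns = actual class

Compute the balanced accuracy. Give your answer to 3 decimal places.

0.574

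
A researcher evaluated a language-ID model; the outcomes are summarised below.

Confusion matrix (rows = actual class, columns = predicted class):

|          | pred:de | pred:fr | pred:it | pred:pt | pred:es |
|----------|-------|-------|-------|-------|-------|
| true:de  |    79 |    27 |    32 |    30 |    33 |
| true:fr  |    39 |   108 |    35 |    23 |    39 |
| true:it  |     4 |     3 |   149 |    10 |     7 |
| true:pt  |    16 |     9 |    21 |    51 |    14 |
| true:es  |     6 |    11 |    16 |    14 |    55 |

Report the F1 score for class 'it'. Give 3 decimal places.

0.700

Treat 'it' as positive and all other classes as negative.
F1 score = 2·TP/(2·TP+FP+FN).
it: TP=149, FP=32+35+21+16=104, FN=4+3+10+7=24 → 298/426 = 0.6995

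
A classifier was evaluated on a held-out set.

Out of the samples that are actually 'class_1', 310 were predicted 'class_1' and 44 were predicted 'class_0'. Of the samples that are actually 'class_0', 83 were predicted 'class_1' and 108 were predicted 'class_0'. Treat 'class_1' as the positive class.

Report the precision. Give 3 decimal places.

Precision = TP/(TP+FP) = 310/(310+83) = 310/393 = 0.789

0.789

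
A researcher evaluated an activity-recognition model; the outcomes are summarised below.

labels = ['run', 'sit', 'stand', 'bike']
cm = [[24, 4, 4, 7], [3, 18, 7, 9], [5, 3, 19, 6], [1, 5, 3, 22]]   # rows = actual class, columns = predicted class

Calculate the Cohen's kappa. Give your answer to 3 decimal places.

0.459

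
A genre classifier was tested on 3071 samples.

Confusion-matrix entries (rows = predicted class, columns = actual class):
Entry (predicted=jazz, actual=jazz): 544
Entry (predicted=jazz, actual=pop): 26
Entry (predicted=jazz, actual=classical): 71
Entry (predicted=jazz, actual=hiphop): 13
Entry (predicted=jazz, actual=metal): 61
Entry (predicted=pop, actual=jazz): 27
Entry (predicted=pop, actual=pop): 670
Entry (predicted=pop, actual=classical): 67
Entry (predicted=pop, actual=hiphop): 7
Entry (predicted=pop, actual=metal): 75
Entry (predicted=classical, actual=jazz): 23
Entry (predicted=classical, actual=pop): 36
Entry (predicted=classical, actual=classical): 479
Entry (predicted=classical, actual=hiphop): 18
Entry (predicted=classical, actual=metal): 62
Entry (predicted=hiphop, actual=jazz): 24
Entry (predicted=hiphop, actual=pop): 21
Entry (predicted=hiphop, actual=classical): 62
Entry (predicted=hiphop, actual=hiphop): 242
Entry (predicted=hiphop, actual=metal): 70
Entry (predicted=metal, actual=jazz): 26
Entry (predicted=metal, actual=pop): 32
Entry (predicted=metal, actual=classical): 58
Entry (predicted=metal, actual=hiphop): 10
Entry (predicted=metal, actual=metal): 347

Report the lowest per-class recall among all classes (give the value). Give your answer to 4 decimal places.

Per-class recall (TP/(TP+FN)):
  jazz: TP=544, FN=27+23+24+26=100 → 544/644 = 0.84472
  pop: TP=670, FN=26+36+21+32=115 → 670/785 = 0.85350
  classical: TP=479, FN=71+67+62+58=258 → 479/737 = 0.64993
  hiphop: TP=242, FN=13+7+18+10=48 → 242/290 = 0.83448
  metal: TP=347, FN=61+75+62+70=268 → 347/615 = 0.56423
Lowest is class 'metal' with recall = 0.5642.

0.5642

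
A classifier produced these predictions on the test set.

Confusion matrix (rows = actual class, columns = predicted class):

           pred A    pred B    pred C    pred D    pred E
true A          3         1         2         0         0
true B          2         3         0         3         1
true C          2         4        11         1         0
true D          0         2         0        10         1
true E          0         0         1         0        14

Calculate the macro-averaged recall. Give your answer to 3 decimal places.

0.629

Per-class recall (TP/(TP+FN)):
  A: TP=3, FN=1+2+0+0=3 → 3/6 = 0.5000
  B: TP=3, FN=2+0+3+1=6 → 3/9 = 0.3333
  C: TP=11, FN=2+4+1+0=7 → 11/18 = 0.6111
  D: TP=10, FN=0+2+0+1=3 → 10/13 = 0.7692
  E: TP=14, FN=0+0+1+0=1 → 14/15 = 0.9333
Macro-recall = mean = (0.5000 + 0.3333 + 0.6111 + 0.7692 + 0.9333) / 5 = 0.629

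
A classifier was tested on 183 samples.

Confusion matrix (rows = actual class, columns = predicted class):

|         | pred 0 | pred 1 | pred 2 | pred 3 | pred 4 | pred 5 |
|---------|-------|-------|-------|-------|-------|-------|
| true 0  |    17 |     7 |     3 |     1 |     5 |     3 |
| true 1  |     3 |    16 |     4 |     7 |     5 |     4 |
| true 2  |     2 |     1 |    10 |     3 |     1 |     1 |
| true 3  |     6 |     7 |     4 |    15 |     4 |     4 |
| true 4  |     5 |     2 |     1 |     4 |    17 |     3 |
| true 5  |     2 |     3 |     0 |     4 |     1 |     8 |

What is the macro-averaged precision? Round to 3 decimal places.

0.448

Per-class precision (TP/(TP+FP)):
  0: TP=17, FP=3+2+6+5+2=18 → 17/35 = 0.4857
  1: TP=16, FP=7+1+7+2+3=20 → 16/36 = 0.4444
  2: TP=10, FP=3+4+4+1+0=12 → 10/22 = 0.4545
  3: TP=15, FP=1+7+3+4+4=19 → 15/34 = 0.4412
  4: TP=17, FP=5+5+1+4+1=16 → 17/33 = 0.5152
  5: TP=8, FP=3+4+1+4+3=15 → 8/23 = 0.3478
Macro-precision = mean = (0.4857 + 0.4444 + 0.4545 + 0.4412 + 0.5152 + 0.3478) / 6 = 0.448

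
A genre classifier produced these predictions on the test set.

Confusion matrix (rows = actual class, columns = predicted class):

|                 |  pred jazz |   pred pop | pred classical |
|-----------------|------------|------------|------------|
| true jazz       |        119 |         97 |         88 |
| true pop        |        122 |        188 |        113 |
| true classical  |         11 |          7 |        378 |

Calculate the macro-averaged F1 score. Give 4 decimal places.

Per-class F1 score (2·TP/(2·TP+FP+FN)):
  jazz: TP=119, FP=122+11=133, FN=97+88=185 → 238/556 = 0.42806
  pop: TP=188, FP=97+7=104, FN=122+113=235 → 376/715 = 0.52587
  classical: TP=378, FP=88+113=201, FN=11+7=18 → 756/975 = 0.77538
Macro-F1 score = mean = (0.42806 + 0.52587 + 0.77538) / 3 = 0.5764

0.5764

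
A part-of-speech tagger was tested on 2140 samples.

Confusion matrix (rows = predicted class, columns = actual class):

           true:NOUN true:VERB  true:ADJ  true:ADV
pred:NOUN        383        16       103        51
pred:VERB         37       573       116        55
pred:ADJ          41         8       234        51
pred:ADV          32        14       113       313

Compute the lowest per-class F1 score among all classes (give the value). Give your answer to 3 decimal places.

0.520

Per-class F1 score (2·TP/(2·TP+FP+FN)):
  NOUN: TP=383, FP=16+103+51=170, FN=37+41+32=110 → 766/1046 = 0.7323
  VERB: TP=573, FP=37+116+55=208, FN=16+8+14=38 → 1146/1392 = 0.8233
  ADJ: TP=234, FP=41+8+51=100, FN=103+116+113=332 → 468/900 = 0.5200
  ADV: TP=313, FP=32+14+113=159, FN=51+55+51=157 → 626/942 = 0.6645
Lowest is class 'ADJ' with F1 score = 0.520.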